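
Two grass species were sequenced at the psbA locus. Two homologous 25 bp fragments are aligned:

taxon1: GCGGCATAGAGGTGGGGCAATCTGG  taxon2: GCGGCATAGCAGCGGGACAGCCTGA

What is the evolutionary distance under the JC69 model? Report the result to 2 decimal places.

The sequences differ at 7 of 25 sites (10, 11, 13, 17, 20, 21, 25), so p = 7/25 = 0.28.
d = −(3/4) ln(1 − 4p/3) = −0.75 ln(1 − 0.373333) = −0.75 ln(0.626667)
  = −0.75 × (-0.467340) = 0.350505 substitutions/site.

0.35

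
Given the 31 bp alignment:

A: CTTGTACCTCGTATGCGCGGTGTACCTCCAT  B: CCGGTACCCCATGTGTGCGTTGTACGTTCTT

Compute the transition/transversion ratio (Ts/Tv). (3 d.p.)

1.500

Transitions are A↔G and C↔T; transversions are all other mismatches.
Transitions: 6. Transversions: 4.
R = 6/4 = 1.500.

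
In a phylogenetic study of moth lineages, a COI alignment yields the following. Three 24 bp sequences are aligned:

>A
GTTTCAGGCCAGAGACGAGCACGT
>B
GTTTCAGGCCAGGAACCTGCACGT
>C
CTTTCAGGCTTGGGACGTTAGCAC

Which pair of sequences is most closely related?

A–B: 4/24 differ, p = 0.167, d = 0.188.
A–C: 10/24 differ, p = 0.417, d = 0.608.
B–C: 10/24 differ, p = 0.417, d = 0.608.
The smallest distance is between A and B.

A and B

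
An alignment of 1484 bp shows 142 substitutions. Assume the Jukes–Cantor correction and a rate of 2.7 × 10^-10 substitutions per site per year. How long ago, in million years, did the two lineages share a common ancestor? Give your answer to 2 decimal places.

189.57

p = 142/1484 ≈ 0.095687.
d = −(3/4) ln(1 − 4p/3) = −0.75 ln(1 − 0.127583) = −0.75 ln(0.872417)
  = −0.75 × (-0.136488) = 0.102366 substitutions/site.
Under a molecular clock d = 2μt, so t = d/(2μ) = 0.102366 / (2 × 2.7 × 10^-10) = 189.57 million years.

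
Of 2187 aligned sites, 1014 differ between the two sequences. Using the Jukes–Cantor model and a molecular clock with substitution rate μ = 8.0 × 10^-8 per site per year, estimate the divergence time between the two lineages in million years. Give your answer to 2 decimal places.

4.51

p = 1014/2187 ≈ 0.463649.
d = −(3/4) ln(1 − 4p/3) = −0.75 ln(1 − 0.618199) = −0.75 ln(0.381801)
  = −0.75 × (-0.962856) = 0.722142 substitutions/site.
Under a molecular clock d = 2μt, so t = d/(2μ) = 0.722142 / (2 × 8.0 × 10^-8) = 4.51 million years.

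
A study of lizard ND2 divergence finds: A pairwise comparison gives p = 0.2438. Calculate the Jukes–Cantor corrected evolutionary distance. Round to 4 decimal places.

0.2949

d = −(3/4) ln(1 − 4p/3) = −0.75 ln(1 − 0.325067) = −0.75 ln(0.674933)
  = −0.75 × (-0.393142) = 0.294857 substitutions/site.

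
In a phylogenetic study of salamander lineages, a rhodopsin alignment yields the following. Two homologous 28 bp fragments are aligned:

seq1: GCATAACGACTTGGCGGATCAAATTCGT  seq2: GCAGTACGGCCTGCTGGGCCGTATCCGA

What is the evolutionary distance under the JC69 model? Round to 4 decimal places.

The sequences differ at 12 of 28 sites, so p = 12/28 ≈ 0.428571.
d = −(3/4) ln(1 − 4p/3) = −0.75 ln(1 − 0.571428) = −0.75 ln(0.428572)
  = −0.75 × (-0.847297) = 0.635473 substitutions/site.

0.6355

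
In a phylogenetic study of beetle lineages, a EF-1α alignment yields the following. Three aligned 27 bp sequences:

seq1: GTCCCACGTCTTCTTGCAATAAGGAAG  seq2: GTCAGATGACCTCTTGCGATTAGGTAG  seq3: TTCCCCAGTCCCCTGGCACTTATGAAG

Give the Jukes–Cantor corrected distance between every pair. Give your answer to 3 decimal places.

d(seq1,seq2) = 0.377, d(seq1,seq3) = 0.441, d(seq2,seq3) = 0.673

seq1–seq2: 8/27 sites differ → p ≈ 0.296296, d = −0.75 ln(1 − 0.395061) = 0.376971 ≈ 0.377.
seq1–seq3: 9/27 sites differ → p ≈ 0.333333, d = −0.75 ln(1 − 0.444444) = 0.440839 ≈ 0.441.
seq2–seq3: 12/27 sites differ → p ≈ 0.444444, d = −0.75 ln(1 − 0.592592) = 0.673455 ≈ 0.673.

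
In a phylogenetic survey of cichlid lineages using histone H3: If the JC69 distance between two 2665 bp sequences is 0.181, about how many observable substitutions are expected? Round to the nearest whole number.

Invert JC69: p = (3/4)(1 − e^(−4d/3)) = 0.75 × (1 − e^(-0.241333)) = 0.75 × (1 − 0.785580) = 0.160815.
Expected differing sites = pL ≈ 0.160815 × 2665 = 428.571975 ≈ 429.

429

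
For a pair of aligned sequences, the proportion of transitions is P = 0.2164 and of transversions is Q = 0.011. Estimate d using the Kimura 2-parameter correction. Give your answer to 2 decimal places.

0.30

Under the Kimura two-parameter model, d = −½ ln(1 − 2P − Q) − ¼ ln(1 − 2Q).
1 − 2P − Q = 0.5562, giving −½ ln(0.5562) = 0.293314.
1 − 2Q = 0.978, giving −¼ ln(0.978) = 0.005561.
d = 0.293314 + 0.005561 = 0.298875.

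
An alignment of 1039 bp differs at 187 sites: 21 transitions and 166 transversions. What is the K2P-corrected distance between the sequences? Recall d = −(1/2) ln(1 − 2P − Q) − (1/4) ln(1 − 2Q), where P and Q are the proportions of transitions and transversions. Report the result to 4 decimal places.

P = 21/1039 ≈ 0.020212 and Q = 166/1039 ≈ 0.159769.
Under the Kimura two-parameter model, d = −½ ln(1 − 2P − Q) − ¼ ln(1 − 2Q).
1 − 2P − Q = 0.799807, giving −½ ln(0.799807) = 0.111692.
1 − 2Q = 0.680462, giving −¼ ln(0.680462) = 0.096246.
d = 0.111692 + 0.096246 = 0.207938.

0.2079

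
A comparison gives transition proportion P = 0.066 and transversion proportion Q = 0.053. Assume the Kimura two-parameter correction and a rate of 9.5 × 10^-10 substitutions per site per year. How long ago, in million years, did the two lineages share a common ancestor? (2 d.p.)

Under the Kimura two-parameter model, d = −½ ln(1 − 2P − Q) − ¼ ln(1 − 2Q).
1 − 2P − Q = 0.815, giving −½ ln(0.815) = 0.102284.
1 − 2Q = 0.894, giving −¼ ln(0.894) = 0.028012.
d = 0.102284 + 0.028012 = 0.130296.
Under a molecular clock d = 2μt, so t = d/(2μ) = 0.130296 / (2 × 9.5 × 10^-10) = 68.58 million years.

68.58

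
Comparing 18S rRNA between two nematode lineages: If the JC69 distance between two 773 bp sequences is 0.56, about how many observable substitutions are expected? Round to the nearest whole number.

305

Invert JC69: p = (3/4)(1 − e^(−4d/3)) = 0.75 × (1 − e^(-0.746667)) = 0.75 × (1 − 0.473944) = 0.394542.
Expected differing sites = pL ≈ 0.394542 × 773 = 304.980966 ≈ 305.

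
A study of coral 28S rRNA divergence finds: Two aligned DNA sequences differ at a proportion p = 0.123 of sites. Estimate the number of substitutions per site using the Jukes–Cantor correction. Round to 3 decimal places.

0.134

d = −(3/4) ln(1 − 4p/3) = −0.75 ln(1 − 0.164) = −0.75 ln(0.836)
  = −0.75 × (-0.179127) = 0.134345 substitutions/site.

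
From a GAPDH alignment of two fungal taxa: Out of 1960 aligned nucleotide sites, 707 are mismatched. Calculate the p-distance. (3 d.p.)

p = 707/1960 = 0.360714… ≈ 0.361 (to 3 d.p.).

0.361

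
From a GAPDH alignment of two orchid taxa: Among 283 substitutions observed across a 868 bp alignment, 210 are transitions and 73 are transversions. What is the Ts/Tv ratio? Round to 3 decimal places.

2.877

R = 210/73 = 2.876712… ≈ 2.877 (to 3 d.p.).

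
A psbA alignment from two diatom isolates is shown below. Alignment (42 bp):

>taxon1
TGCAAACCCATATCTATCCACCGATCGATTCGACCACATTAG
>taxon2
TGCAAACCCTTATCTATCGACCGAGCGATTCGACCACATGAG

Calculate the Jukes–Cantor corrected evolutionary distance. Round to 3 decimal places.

0.102

The sequences differ at 4 of 42 sites (10, 19, 25, 40), so p = 4/42 ≈ 0.095238.
d = −(3/4) ln(1 − 4p/3) = −0.75 ln(1 − 0.126984) = −0.75 ln(0.873016)
  = −0.75 × (-0.135801) = 0.101851 substitutions/site.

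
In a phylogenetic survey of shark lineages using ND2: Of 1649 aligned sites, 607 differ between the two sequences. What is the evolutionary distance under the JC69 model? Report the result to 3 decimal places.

0.506

p = 607/1649 ≈ 0.368102.
d = −(3/4) ln(1 − 4p/3) = −0.75 ln(1 − 0.490803) = −0.75 ln(0.509197)
  = −0.75 × (-0.674920) = 0.506190 substitutions/site.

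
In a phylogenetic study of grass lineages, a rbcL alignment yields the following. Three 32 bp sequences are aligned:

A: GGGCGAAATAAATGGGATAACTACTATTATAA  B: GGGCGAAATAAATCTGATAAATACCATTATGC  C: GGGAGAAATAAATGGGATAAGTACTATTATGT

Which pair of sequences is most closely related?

A–B: 6/32 differ, p = 0.188, d = 0.216.
A–C: 4/32 differ, p = 0.125, d = 0.137.
B–C: 6/32 differ, p = 0.188, d = 0.216.
The smallest distance is between A and C.

A and C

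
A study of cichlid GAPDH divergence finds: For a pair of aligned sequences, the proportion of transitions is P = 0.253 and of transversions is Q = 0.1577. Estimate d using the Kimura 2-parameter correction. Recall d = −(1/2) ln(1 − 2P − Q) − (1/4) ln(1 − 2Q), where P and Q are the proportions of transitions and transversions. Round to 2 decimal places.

Under the Kimura two-parameter model, d = −½ ln(1 − 2P − Q) − ¼ ln(1 − 2Q).
1 − 2P − Q = 0.3363, giving −½ ln(0.3363) = 0.544876.
1 − 2Q = 0.6846, giving −¼ ln(0.6846) = 0.094730.
d = 0.544876 + 0.094730 = 0.639606.

0.64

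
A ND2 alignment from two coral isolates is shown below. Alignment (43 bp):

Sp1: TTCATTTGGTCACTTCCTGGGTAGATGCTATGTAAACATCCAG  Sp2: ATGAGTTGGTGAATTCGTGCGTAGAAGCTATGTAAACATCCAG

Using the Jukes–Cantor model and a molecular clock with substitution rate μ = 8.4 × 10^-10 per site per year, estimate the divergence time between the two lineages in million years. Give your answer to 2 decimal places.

The sequences differ at 8 of 43 sites (1, 3, 5, 11, 13, 17, 20, 26), so p = 8/43 ≈ 0.186047.
d = −(3/4) ln(1 − 4p/3) = −0.75 ln(1 − 0.248063) = −0.75 ln(0.751937)
  = −0.75 × (-0.285103) = 0.213827 substitutions/site.
Under a molecular clock d = 2μt, so t = d/(2μ) = 0.213827 / (2 × 8.4 × 10^-10) = 127.28 million years.

127.28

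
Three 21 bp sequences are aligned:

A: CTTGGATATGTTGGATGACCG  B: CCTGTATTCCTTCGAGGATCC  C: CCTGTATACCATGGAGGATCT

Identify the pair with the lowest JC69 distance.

B and C

A–B: 9/21 differ, p = 0.429, d = 0.635.
A–C: 8/21 differ, p = 0.381, d = 0.532.
B–C: 4/21 differ, p = 0.190, d = 0.220.
The smallest distance is between B and C.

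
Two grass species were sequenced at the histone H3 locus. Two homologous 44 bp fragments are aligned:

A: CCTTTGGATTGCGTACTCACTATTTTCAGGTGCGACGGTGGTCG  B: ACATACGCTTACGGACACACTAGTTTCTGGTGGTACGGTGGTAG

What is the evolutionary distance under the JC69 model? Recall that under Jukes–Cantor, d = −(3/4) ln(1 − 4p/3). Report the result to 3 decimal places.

0.376

The sequences differ at 13 of 44 sites, so p = 13/44 ≈ 0.295455.
d = −(3/4) ln(1 − 4p/3) = −0.75 ln(1 − 0.39394) = −0.75 ln(0.60606)
  = −0.75 × (-0.500776) = 0.375582 substitutions/site.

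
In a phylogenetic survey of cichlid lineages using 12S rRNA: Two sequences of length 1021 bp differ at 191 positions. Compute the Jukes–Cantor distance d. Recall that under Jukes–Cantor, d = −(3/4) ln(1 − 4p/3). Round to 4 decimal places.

p = 191/1021 ≈ 0.187071.
d = −(3/4) ln(1 − 4p/3) = −0.75 ln(1 − 0.249428) = −0.75 ln(0.750572)
  = −0.75 × (-0.286920) = 0.215190 substitutions/site.

0.2152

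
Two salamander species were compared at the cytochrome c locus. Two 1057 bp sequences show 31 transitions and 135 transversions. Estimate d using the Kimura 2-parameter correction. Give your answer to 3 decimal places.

P = 31/1057 ≈ 0.029328 and Q = 135/1057 ≈ 0.12772.
Under the Kimura two-parameter model, d = −½ ln(1 − 2P − Q) − ¼ ln(1 − 2Q).
1 − 2P − Q = 0.813624, giving −½ ln(0.813624) = 0.103128.
1 − 2Q = 0.74456, giving −¼ ln(0.74456) = 0.073740.
d = 0.103128 + 0.073740 = 0.176868.

0.177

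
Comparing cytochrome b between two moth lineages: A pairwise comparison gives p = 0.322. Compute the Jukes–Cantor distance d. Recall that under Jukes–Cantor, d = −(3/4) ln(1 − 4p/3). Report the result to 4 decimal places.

d = −(3/4) ln(1 − 4p/3) = −0.75 ln(1 − 0.429333) = −0.75 ln(0.570667)
  = −0.75 × (-0.560949) = 0.420712 substitutions/site.

0.4207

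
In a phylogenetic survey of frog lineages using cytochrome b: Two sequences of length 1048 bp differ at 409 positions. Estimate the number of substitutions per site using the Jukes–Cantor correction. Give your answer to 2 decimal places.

0.55

p = 409/1048 ≈ 0.390267.
d = −(3/4) ln(1 − 4p/3) = −0.75 ln(1 − 0.520356) = −0.75 ln(0.479644)
  = −0.75 × (-0.734711) = 0.551033 substitutions/site.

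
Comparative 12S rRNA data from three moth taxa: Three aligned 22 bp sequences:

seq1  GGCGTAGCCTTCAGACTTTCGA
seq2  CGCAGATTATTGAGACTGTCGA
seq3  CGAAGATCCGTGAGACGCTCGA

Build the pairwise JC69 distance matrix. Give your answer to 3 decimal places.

d(seq1,seq2) = 0.497, d(seq1,seq3) = 0.591, d(seq2,seq3) = 0.339

seq1–seq2: 8/22 sites differ → p ≈ 0.363636, d = −0.75 ln(1 − 0.484848) = 0.497470 ≈ 0.497.
seq1–seq3: 9/22 sites differ → p ≈ 0.409091, d = −0.75 ln(1 − 0.545455) = 0.591344 ≈ 0.591.
seq2–seq3: 6/22 sites differ → p ≈ 0.272727, d = −0.75 ln(1 − 0.363636) = 0.338988 ≈ 0.339.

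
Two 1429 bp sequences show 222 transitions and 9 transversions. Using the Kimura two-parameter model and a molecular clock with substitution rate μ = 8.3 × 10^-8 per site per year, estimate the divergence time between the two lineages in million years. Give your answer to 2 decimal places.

P = 222/1429 ≈ 0.155353 and Q = 9/1429 ≈ 0.006298.
Under the Kimura two-parameter model, d = −½ ln(1 − 2P − Q) − ¼ ln(1 − 2Q).
1 − 2P − Q = 0.682996, giving −½ ln(0.682996) = 0.190633.
1 − 2Q = 0.987404, giving −¼ ln(0.987404) = 0.003169.
d = 0.190633 + 0.003169 = 0.193802.
Under a molecular clock d = 2μt, so t = d/(2μ) = 0.193802 / (2 × 8.3 × 10^-8) = 1.17 million years.

1.17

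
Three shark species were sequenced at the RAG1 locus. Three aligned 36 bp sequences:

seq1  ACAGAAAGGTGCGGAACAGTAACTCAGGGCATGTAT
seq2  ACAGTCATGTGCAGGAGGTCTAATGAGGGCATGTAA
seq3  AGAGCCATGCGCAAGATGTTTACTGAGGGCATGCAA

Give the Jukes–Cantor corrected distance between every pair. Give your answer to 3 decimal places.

d(seq1,seq2) = 0.493, d(seq1,seq3) = 0.608, d(seq2,seq3) = 0.264

seq1–seq2: 13/36 sites differ → p ≈ 0.361111, d = −0.75 ln(1 − 0.481481) = 0.492584 ≈ 0.493.
seq1–seq3: 15/36 sites differ → p ≈ 0.416667, d = −0.75 ln(1 − 0.555556) = 0.608198 ≈ 0.608.
seq2–seq3: 8/36 sites differ → p ≈ 0.222222, d = −0.75 ln(1 − 0.296296) = 0.263548 ≈ 0.264.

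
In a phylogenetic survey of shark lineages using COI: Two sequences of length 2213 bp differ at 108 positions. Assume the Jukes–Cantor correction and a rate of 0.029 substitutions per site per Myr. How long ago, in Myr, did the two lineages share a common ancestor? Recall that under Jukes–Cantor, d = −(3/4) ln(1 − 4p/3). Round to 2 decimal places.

p = 108/2213 ≈ 0.048803.
d = −(3/4) ln(1 − 4p/3) = −0.75 ln(1 − 0.065071) = −0.75 ln(0.934929)
  = −0.75 × (-0.067285) = 0.050464 substitutions/site.
Under a molecular clock d = 2μt, so t = d/(2μ) = 0.050464 / (2 × 0.029) = 0.87 Myr.

0.87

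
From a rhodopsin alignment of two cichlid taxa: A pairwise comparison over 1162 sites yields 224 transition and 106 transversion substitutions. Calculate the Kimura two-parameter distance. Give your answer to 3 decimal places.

P = 224/1162 ≈ 0.192771 and Q = 106/1162 ≈ 0.091222.
Under the Kimura two-parameter model, d = −½ ln(1 − 2P − Q) − ¼ ln(1 − 2Q).
1 − 2P − Q = 0.523236, giving −½ ln(0.523236) = 0.323861.
1 − 2Q = 0.817556, giving −¼ ln(0.817556) = 0.050359.
d = 0.323861 + 0.050359 = 0.374220.

0.374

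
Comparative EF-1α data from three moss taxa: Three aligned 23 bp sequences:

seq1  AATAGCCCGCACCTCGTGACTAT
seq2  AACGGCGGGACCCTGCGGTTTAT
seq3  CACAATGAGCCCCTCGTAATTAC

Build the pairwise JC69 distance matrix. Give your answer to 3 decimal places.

d(seq1,seq2) = 0.761, d(seq1,seq3) = 0.650, d(seq2,seq3) = 0.892

seq1–seq2: 11/23 sites differ → p ≈ 0.478261, d = −0.75 ln(1 − 0.637681) = 0.761423 ≈ 0.761.
seq1–seq3: 10/23 sites differ → p ≈ 0.434783, d = −0.75 ln(1 − 0.579711) = 0.650110 ≈ 0.650.
seq2–seq3: 12/23 sites differ → p ≈ 0.521739, d = −0.75 ln(1 − 0.695652) = 0.892188 ≈ 0.892.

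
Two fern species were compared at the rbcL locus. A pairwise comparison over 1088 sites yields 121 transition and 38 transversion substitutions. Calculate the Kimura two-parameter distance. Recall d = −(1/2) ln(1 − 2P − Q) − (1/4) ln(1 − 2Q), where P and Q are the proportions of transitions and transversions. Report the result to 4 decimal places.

0.1669

P = 121/1088 ≈ 0.111213 and Q = 38/1088 ≈ 0.034926.
Under the Kimura two-parameter model, d = −½ ln(1 − 2P − Q) − ¼ ln(1 − 2Q).
1 − 2P − Q = 0.742648, giving −½ ln(0.742648) = 0.148767.
1 − 2Q = 0.930148, giving −¼ ln(0.930148) = 0.018103.
d = 0.148767 + 0.018103 = 0.166870.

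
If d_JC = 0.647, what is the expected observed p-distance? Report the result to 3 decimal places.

0.433

p = (3/4)(1 − e^(−4d/3)) = 0.75 × (1 − e^(-0.862667)) = 0.75 × (1 − 0.422035) = 0.433474.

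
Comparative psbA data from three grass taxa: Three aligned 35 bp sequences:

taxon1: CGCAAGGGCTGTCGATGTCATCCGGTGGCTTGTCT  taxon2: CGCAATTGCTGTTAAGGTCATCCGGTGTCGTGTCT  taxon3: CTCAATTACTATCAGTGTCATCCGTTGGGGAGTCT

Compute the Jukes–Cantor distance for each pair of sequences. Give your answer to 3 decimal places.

d(taxon1,taxon2) = 0.233, d(taxon1,taxon3) = 0.407, d(taxon2,taxon3) = 0.360

taxon1–taxon2: 7/35 sites differ → p = 0.2, d = −0.75 ln(1 − 0.266667) = 0.232617 ≈ 0.233.
taxon1–taxon3: 11/35 sites differ → p ≈ 0.314286, d = −0.75 ln(1 − 0.419048) = 0.407315 ≈ 0.407.
taxon2–taxon3: 10/35 sites differ → p ≈ 0.285714, d = −0.75 ln(1 − 0.380952) = 0.359679 ≈ 0.360.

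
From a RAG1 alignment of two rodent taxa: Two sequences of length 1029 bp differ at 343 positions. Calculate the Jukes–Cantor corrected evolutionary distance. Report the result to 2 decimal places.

0.44

p = 343/1029 ≈ 0.333333.
d = −(3/4) ln(1 − 4p/3) = −0.75 ln(1 − 0.444444) = −0.75 ln(0.555556)
  = −0.75 × (-0.587786) = 0.440840 substitutions/site.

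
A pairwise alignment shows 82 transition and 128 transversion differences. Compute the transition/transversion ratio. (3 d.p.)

R = 82/128 = 0.640625 ≈ 0.641 (to 3 d.p.).

0.641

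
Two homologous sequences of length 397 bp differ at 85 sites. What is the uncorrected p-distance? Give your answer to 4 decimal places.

p = 85/397 = 0.214105… ≈ 0.2141 (to 4 d.p.).

0.2141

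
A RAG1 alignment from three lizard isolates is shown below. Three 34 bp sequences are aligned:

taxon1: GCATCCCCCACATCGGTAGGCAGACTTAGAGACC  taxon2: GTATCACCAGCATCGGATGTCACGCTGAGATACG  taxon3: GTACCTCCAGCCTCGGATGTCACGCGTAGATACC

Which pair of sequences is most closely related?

taxon1–taxon2: 12/34 differ, p = 0.353, d = 0.477.
taxon1–taxon3: 13/34 differ, p = 0.382, d = 0.535.
taxon2–taxon3: 6/34 differ, p = 0.176, d = 0.201.
The smallest distance is between taxon2 and taxon3.

taxon2 and taxon3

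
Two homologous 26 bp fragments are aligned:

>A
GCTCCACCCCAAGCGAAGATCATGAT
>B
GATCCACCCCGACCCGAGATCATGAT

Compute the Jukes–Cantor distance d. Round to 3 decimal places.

0.222

The sequences differ at 5 of 26 sites (2, 11, 13, 15, 16), so p = 5/26 ≈ 0.192308.
d = −(3/4) ln(1 − 4p/3) = −0.75 ln(1 − 0.256411) = −0.75 ln(0.743589)
  = −0.75 × (-0.296267) = 0.222200 substitutions/site.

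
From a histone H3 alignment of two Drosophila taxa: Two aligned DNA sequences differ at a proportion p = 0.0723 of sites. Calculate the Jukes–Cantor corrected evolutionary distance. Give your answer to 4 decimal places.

d = −(3/4) ln(1 − 4p/3) = −0.75 ln(1 − 0.0964) = −0.75 ln(0.9036)
  = −0.75 × (-0.101368) = 0.076026 substitutions/site.

0.0760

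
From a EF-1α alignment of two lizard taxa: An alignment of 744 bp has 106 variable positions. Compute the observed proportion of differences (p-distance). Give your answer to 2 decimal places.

0.14

p = 106/744 = 0.142473… ≈ 0.14 (to 2 d.p.).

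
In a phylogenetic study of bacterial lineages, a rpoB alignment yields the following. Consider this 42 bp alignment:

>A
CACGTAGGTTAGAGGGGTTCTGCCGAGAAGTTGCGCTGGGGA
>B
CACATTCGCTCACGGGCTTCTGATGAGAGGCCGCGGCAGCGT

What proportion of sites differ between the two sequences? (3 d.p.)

The sequences differ at 18 of 42 positions.
p = 18/42 = 0.428571… ≈ 0.429 (to 3 d.p.).

0.429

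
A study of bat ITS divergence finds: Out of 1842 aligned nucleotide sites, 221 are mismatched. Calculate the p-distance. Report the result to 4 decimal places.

0.1200

p = 221/1842 = 0.119978… ≈ 0.1200 (to 4 d.p.).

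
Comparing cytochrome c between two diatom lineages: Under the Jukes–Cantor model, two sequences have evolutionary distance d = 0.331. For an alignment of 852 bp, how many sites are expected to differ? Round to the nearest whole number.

Invert JC69: p = (3/4)(1 − e^(−4d/3)) = 0.75 × (1 − e^(-0.441333)) = 0.75 × (1 − 0.643178) = 0.267617.
Expected differing sites = pL ≈ 0.267617 × 852 = 228.009684 ≈ 228.

228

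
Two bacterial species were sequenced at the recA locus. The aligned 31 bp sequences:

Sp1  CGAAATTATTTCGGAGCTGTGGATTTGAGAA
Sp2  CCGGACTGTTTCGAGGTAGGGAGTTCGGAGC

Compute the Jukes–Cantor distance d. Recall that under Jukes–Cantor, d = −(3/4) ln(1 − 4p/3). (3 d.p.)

The sequences differ at 17 of 31 sites, so p = 17/31 ≈ 0.548387.
d = −(3/4) ln(1 − 4p/3) = −0.75 ln(1 − 0.731183) = −0.75 ln(0.268817)
  = −0.75 × (-1.313724) = 0.985293 substitutions/site.

0.985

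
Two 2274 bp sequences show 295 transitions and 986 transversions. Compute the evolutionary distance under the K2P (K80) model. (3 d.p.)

1.095

P = 295/2274 ≈ 0.129727 and Q = 986/2274 ≈ 0.433597.
Under the Kimura two-parameter model, d = −½ ln(1 − 2P − Q) − ¼ ln(1 − 2Q).
1 − 2P − Q = 0.306949, giving −½ ln(0.306949) = 0.590537.
1 − 2Q = 0.132806, giving −¼ ln(0.132806) = 0.504716.
d = 0.590537 + 0.504716 = 1.095253.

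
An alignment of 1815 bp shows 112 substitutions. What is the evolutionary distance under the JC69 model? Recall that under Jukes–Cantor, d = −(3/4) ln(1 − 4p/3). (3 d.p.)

0.064

p = 112/1815 ≈ 0.061708.
d = −(3/4) ln(1 − 4p/3) = −0.75 ln(1 − 0.082277) = −0.75 ln(0.917723)
  = −0.75 × (-0.085860) = 0.064395 substitutions/site.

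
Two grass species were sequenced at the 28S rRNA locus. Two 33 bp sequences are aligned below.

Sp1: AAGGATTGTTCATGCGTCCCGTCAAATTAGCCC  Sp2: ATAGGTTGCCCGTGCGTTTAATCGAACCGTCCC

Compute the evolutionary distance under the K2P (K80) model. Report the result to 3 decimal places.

Of 33 sites, 12 differences are transitions and 3 are transversions, so P = 12/33 ≈ 0.363636 and Q = 3/33 ≈ 0.090909.
Under the Kimura two-parameter model, d = −½ ln(1 − 2P − Q) − ¼ ln(1 − 2Q).
1 − 2P − Q = 0.181819, giving −½ ln(0.181819) = 0.852372.
1 − 2Q = 0.818182, giving −¼ ln(0.818182) = 0.050168.
d = 0.852372 + 0.050168 = 0.902540.

0.903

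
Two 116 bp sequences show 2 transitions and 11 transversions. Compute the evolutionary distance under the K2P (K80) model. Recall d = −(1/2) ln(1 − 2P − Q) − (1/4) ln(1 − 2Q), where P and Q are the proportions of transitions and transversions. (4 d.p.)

P = 2/116 ≈ 0.017241 and Q = 11/116 ≈ 0.094828.
Under the Kimura two-parameter model, d = −½ ln(1 − 2P − Q) − ¼ ln(1 − 2Q).
1 − 2P − Q = 0.87069, giving −½ ln(0.87069) = 0.069235.
1 − 2Q = 0.810344, giving −¼ ln(0.810344) = 0.052574.
d = 0.069235 + 0.052574 = 0.121809.

0.1218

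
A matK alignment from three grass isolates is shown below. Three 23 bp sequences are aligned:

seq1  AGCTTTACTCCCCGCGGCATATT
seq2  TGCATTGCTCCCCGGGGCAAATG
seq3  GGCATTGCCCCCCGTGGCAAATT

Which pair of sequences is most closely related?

seq1–seq2: 6/23 differ, p = 0.261, d = 0.321.
seq1–seq3: 6/23 differ, p = 0.261, d = 0.321.
seq2–seq3: 4/23 differ, p = 0.174, d = 0.198.
The smallest distance is between seq2 and seq3.

seq2 and seq3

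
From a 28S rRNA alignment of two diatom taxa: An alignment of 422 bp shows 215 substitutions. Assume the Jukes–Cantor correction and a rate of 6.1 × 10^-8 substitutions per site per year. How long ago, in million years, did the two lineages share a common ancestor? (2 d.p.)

6.99

p = 215/422 ≈ 0.509479.
d = −(3/4) ln(1 − 4p/3) = −0.75 ln(1 − 0.679305) = −0.75 ln(0.320695)
  = −0.75 × (-1.137265) = 0.852949 substitutions/site.
Under a molecular clock d = 2μt, so t = d/(2μ) = 0.852949 / (2 × 6.1 × 10^-8) = 6.99 million years.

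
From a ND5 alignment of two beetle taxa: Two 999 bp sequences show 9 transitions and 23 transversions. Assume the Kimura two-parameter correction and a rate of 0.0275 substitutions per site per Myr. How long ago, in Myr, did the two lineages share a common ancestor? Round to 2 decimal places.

0.60

P = 9/999 ≈ 0.009009 and Q = 23/999 ≈ 0.023023.
Under the Kimura two-parameter model, d = −½ ln(1 − 2P − Q) − ¼ ln(1 − 2Q).
1 − 2P − Q = 0.958959, giving −½ ln(0.958959) = 0.020953.
1 − 2Q = 0.953954, giving −¼ ln(0.953954) = 0.011785.
d = 0.020953 + 0.011785 = 0.032738.
Under a molecular clock d = 2μt, so t = d/(2μ) = 0.032738 / (2 × 0.0275) = 0.60 Myr.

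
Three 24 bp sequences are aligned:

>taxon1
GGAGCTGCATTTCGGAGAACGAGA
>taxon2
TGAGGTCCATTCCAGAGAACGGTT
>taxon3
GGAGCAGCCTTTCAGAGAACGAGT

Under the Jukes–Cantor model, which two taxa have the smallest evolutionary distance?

taxon1 and taxon3

taxon1–taxon2: 8/24 differ, p = 0.333, d = 0.441.
taxon1–taxon3: 4/24 differ, p = 0.167, d = 0.188.
taxon2–taxon3: 8/24 differ, p = 0.333, d = 0.441.
The smallest distance is between taxon1 and taxon3.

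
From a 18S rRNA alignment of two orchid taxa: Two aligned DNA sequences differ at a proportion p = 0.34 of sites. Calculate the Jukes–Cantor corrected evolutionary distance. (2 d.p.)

d = −(3/4) ln(1 − 4p/3) = −0.75 ln(1 − 0.453333) = −0.75 ln(0.546667)
  = −0.75 × (-0.603915) = 0.452936 substitutions/site.

0.45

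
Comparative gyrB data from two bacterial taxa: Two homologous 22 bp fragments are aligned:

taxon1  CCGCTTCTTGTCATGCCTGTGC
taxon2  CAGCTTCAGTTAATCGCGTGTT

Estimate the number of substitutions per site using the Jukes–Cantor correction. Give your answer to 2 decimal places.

The sequences differ at 12 of 22 sites, so p = 12/22 ≈ 0.545455.
d = −(3/4) ln(1 − 4p/3) = −0.75 ln(1 − 0.727273) = −0.75 ln(0.272727)
  = −0.75 × (-1.299284) = 0.974463 substitutions/site.

0.97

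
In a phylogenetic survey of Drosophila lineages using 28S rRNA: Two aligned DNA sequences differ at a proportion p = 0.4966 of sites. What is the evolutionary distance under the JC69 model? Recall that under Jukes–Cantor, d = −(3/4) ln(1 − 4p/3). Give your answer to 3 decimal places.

0.814

d = −(3/4) ln(1 − 4p/3) = −0.75 ln(1 − 0.662133) = −0.75 ln(0.337867)
  = −0.75 × (-1.085103) = 0.813827 substitutions/site.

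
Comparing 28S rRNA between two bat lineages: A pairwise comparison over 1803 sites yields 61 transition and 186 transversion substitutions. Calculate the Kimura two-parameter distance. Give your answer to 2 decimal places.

P = 61/1803 ≈ 0.033833 and Q = 186/1803 ≈ 0.103161.
Under the Kimura two-parameter model, d = −½ ln(1 − 2P − Q) − ¼ ln(1 − 2Q).
1 − 2P − Q = 0.829173, giving −½ ln(0.829173) = 0.093663.
1 − 2Q = 0.793678, giving −¼ ln(0.793678) = 0.057769.
d = 0.093663 + 0.057769 = 0.151432.

0.15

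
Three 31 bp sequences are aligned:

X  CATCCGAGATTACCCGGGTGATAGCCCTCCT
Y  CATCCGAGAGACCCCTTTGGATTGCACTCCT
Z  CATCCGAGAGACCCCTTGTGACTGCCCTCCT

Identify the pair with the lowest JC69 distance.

Y and Z

X–Y: 9/31 differ, p = 0.290, d = 0.367.
X–Z: 7/31 differ, p = 0.226, d = 0.269.
Y–Z: 4/31 differ, p = 0.129, d = 0.142.
The smallest distance is between Y and Z.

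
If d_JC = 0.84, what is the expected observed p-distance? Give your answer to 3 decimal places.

0.505

p = (3/4)(1 − e^(−4d/3)) = 0.75 × (1 − e^(-1.12)) = 0.75 × (1 − 0.326280) = 0.505290.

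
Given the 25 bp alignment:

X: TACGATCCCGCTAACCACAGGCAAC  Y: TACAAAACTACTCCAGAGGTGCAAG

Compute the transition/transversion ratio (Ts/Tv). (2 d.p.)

Transitions are A↔G and C↔T; transversions are all other mismatches.
Transitions: 4. Transversions: 9.
R = 4/9 = 0.444444… ≈ 0.44 (to 2 d.p.).

0.44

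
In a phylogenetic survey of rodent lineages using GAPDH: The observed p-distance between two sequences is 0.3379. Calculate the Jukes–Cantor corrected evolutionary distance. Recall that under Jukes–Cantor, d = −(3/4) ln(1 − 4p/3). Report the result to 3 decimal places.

0.449

d = −(3/4) ln(1 − 4p/3) = −0.75 ln(1 − 0.450533) = −0.75 ln(0.549467)
  = −0.75 × (-0.598807) = 0.449105 substitutions/site.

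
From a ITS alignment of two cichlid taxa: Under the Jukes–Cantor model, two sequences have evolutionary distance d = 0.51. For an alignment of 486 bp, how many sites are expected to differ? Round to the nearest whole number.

Invert JC69: p = (3/4)(1 − e^(−4d/3)) = 0.75 × (1 − e^(-0.68)) = 0.75 × (1 − 0.506617) = 0.370037.
Expected differing sites = pL ≈ 0.370037 × 486 = 179.837982 ≈ 180.

180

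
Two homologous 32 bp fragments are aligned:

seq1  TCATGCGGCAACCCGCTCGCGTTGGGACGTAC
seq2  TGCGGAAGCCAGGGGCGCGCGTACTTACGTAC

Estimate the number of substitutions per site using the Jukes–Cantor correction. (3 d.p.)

The sequences differ at 14 of 32 sites, so p = 14/32 = 0.4375.
d = −(3/4) ln(1 − 4p/3) = −0.75 ln(1 − 0.583333) = −0.75 ln(0.416667)
  = −0.75 × (-0.875468) = 0.656601 substitutions/site.

0.657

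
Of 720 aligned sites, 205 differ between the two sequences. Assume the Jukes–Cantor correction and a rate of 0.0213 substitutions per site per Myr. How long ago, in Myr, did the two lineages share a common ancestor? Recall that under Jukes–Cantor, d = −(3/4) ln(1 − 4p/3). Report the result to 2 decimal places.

p = 205/720 ≈ 0.284722.
d = −(3/4) ln(1 − 4p/3) = −0.75 ln(1 − 0.379629) = −0.75 ln(0.620371)
  = −0.75 × (-0.477438) = 0.358079 substitutions/site.
Under a molecular clock d = 2μt, so t = d/(2μ) = 0.358079 / (2 × 0.0213) = 8.41 Myr.

8.41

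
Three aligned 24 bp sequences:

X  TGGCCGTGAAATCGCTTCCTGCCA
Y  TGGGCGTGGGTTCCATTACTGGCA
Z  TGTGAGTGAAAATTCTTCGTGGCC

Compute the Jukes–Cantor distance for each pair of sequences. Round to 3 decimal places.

d(X,Y) = 0.441, d(X,Z) = 0.520, d(Y,Z) = 0.824

X–Y: 8/24 sites differ → p ≈ 0.333333, d = −0.75 ln(1 − 0.444444) = 0.440839 ≈ 0.441.
X–Z: 9/24 sites differ → p = 0.375, d = −0.75 ln(1 − 0.5) = 0.519860 ≈ 0.520.
Y–Z: 12/24 sites differ → p = 0.5, d = −0.75 ln(1 − 0.666667) = 0.823960 ≈ 0.824.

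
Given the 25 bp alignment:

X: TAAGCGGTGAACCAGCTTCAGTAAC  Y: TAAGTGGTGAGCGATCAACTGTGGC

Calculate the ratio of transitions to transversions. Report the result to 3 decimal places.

0.800

Transitions are A↔G and C↔T; transversions are all other mismatches.
Transitions: 4. Transversions: 5.
R = 4/5 = 0.800.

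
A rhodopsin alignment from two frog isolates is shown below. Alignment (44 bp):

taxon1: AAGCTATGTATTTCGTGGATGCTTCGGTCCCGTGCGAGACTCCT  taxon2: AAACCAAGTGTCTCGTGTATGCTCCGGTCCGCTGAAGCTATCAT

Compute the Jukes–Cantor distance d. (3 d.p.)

0.497

The sequences differ at 16 of 44 sites, so p = 16/44 ≈ 0.363636.
d = −(3/4) ln(1 − 4p/3) = −0.75 ln(1 − 0.484848) = −0.75 ln(0.515152)
  = −0.75 × (-0.663293) = 0.497470 substitutions/site.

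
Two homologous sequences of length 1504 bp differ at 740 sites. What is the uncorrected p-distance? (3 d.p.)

p = 740/1504 = 0.492021… ≈ 0.492 (to 3 d.p.).

0.492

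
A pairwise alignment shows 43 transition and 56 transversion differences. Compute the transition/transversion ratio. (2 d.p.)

R = 43/56 = 0.767857… ≈ 0.77 (to 2 d.p.).

0.77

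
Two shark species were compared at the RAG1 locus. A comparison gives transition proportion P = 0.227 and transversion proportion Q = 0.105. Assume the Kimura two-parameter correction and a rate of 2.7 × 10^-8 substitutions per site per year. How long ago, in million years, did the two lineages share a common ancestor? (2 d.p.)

Under the Kimura two-parameter model, d = −½ ln(1 − 2P − Q) − ¼ ln(1 − 2Q).
1 − 2P − Q = 0.441, giving −½ ln(0.441) = 0.409355.
1 − 2Q = 0.79, giving −¼ ln(0.79) = 0.058931.
d = 0.409355 + 0.058931 = 0.468286.
Under a molecular clock d = 2μt, so t = d/(2μ) = 0.468286 / (2 × 2.7 × 10^-8) = 8.67 million years.

8.67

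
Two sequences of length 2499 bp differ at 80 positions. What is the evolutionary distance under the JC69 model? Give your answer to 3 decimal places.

0.033

p = 80/2499 ≈ 0.032013.
d = −(3/4) ln(1 − 4p/3) = −0.75 ln(1 − 0.042684) = −0.75 ln(0.957316)
  = −0.75 × (-0.043622) = 0.032717 substitutions/site.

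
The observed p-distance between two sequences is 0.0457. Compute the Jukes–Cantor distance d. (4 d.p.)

d = −(3/4) ln(1 − 4p/3) = −0.75 ln(1 − 0.060933) = −0.75 ln(0.939067)
  = −0.75 × (-0.062868) = 0.047151 substitutions/site.

0.0472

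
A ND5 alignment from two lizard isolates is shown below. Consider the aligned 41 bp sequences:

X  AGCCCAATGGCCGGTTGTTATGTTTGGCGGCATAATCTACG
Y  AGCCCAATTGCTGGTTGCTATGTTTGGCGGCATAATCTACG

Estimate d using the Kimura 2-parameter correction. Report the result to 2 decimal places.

Of 41 sites, 2 differences are transitions and 1 are transversions, so P = 2/41 ≈ 0.04878 and Q = 1/41 ≈ 0.02439.
Under the Kimura two-parameter model, d = −½ ln(1 − 2P − Q) − ¼ ln(1 − 2Q).
1 − 2P − Q = 0.87805, giving −½ ln(0.87805) = 0.065026.
1 − 2Q = 0.95122, giving −¼ ln(0.95122) = 0.012502.
d = 0.065026 + 0.012502 = 0.077528.

0.08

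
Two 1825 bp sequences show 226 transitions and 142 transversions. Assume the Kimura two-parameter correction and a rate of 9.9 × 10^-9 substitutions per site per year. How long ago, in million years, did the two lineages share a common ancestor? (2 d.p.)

12.08

P = 226/1825 ≈ 0.123836 and Q = 142/1825 ≈ 0.077808.
Under the Kimura two-parameter model, d = −½ ln(1 − 2P − Q) − ¼ ln(1 − 2Q).
1 − 2P − Q = 0.67452, giving −½ ln(0.67452) = 0.196877.
1 − 2Q = 0.844384, giving −¼ ln(0.844384) = 0.042287.
d = 0.196877 + 0.042287 = 0.239164.
Under a molecular clock d = 2μt, so t = d/(2μ) = 0.239164 / (2 × 9.9 × 10^-9) = 12.08 million years.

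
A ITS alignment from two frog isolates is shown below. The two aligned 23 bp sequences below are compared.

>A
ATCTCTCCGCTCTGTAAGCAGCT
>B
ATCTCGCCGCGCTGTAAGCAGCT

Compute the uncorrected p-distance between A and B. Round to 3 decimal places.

The sequences differ at 2 of 23 positions (sites 6, 11).
p = 2/23 = 0.086956… ≈ 0.087 (to 3 d.p.).

0.087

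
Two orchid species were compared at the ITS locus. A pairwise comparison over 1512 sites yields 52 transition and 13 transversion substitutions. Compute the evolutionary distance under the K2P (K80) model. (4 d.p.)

P = 52/1512 ≈ 0.034392 and Q = 13/1512 ≈ 0.008598.
Under the Kimura two-parameter model, d = −½ ln(1 − 2P − Q) − ¼ ln(1 − 2Q).
1 − 2P − Q = 0.922618, giving −½ ln(0.922618) = 0.040270.
1 − 2Q = 0.982804, giving −¼ ln(0.982804) = 0.004336.
d = 0.040270 + 0.004336 = 0.044606.

0.0446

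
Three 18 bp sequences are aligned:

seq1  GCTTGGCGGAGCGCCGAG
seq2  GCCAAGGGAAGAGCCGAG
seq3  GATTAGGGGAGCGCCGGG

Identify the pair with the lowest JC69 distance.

seq1–seq2: 6/18 differ, p = 0.333, d = 0.441.
seq1–seq3: 4/18 differ, p = 0.222, d = 0.264.
seq2–seq3: 6/18 differ, p = 0.333, d = 0.441.
The smallest distance is between seq1 and seq3.

seq1 and seq3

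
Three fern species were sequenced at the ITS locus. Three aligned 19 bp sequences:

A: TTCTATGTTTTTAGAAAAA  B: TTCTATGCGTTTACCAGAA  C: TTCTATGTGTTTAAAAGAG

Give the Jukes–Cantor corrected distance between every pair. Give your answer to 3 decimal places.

d(A,B) = 0.324, d(A,C) = 0.247, d(B,C) = 0.247

A–B: 5/19 sites differ → p ≈ 0.263158, d = −0.75 ln(1 − 0.350877) = 0.324100 ≈ 0.324.
A–C: 4/19 sites differ → p ≈ 0.210526, d = −0.75 ln(1 − 0.280701) = 0.247109 ≈ 0.247.
B–C: 4/19 sites differ → p ≈ 0.210526, d = −0.75 ln(1 − 0.280701) = 0.247109 ≈ 0.247.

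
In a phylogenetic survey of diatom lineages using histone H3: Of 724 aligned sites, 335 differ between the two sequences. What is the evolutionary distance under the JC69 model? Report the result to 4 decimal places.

p = 335/724 ≈ 0.462707.
d = −(3/4) ln(1 − 4p/3) = −0.75 ln(1 − 0.616943) = −0.75 ln(0.383057)
  = −0.75 × (-0.959571) = 0.719678 substitutions/site.

0.7197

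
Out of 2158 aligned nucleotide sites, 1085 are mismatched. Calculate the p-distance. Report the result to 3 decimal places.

p = 1085/2158 = 0.502780… ≈ 0.503 (to 3 d.p.).

0.503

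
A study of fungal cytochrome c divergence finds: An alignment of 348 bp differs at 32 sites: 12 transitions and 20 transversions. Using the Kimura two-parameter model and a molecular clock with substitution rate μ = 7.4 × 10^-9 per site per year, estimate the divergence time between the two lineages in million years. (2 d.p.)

6.63

P = 12/348 ≈ 0.034483 and Q = 20/348 ≈ 0.057471.
Under the Kimura two-parameter model, d = −½ ln(1 − 2P − Q) − ¼ ln(1 − 2Q).
1 − 2P − Q = 0.873563, giving −½ ln(0.873563) = 0.067588.
1 − 2Q = 0.885058, giving −¼ ln(0.885058) = 0.030526.
d = 0.067588 + 0.030526 = 0.098114.
Under a molecular clock d = 2μt, so t = d/(2μ) = 0.098114 / (2 × 7.4 × 10^-9) = 6.63 million years.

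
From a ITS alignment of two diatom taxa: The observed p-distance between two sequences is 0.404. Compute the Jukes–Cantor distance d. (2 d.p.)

d = −(3/4) ln(1 − 4p/3) = −0.75 ln(1 − 0.538667) = −0.75 ln(0.461333)
  = −0.75 × (-0.773635) = 0.580226 substitutions/site.

0.58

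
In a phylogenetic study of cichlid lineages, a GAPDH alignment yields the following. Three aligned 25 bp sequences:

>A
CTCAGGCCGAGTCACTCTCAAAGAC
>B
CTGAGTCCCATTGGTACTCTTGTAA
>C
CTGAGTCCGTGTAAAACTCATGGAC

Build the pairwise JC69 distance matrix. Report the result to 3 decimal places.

A–B: 13/25 sites differ → p = 0.52, d = −0.75 ln(1 − 0.693333) = 0.886495 ≈ 0.886.
A–C: 8/25 sites differ → p = 0.32, d = −0.75 ln(1 − 0.426667) = 0.417216 ≈ 0.417.
B–C: 9/25 sites differ → p = 0.36, d = −0.75 ln(1 − 0.48) = 0.490445 ≈ 0.490.

d(A,B) = 0.886, d(A,C) = 0.417, d(B,C) = 0.490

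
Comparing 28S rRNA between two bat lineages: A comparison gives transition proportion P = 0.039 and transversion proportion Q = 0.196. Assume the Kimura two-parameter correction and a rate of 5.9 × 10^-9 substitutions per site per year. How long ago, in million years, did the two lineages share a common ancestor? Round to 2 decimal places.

24.11

Under the Kimura two-parameter model, d = −½ ln(1 − 2P − Q) − ¼ ln(1 − 2Q).
1 − 2P − Q = 0.726, giving −½ ln(0.726) = 0.160103.
1 − 2Q = 0.608, giving −¼ ln(0.608) = 0.124395.
d = 0.160103 + 0.124395 = 0.284498.
Under a molecular clock d = 2μt, so t = d/(2μ) = 0.284498 / (2 × 5.9 × 10^-9) = 24.11 million years.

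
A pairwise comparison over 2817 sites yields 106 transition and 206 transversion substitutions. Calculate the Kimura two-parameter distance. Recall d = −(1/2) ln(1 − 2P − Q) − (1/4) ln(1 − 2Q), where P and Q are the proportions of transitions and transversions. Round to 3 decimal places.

P = 106/2817 ≈ 0.037629 and Q = 206/2817 ≈ 0.073127.
Under the Kimura two-parameter model, d = −½ ln(1 − 2P − Q) − ¼ ln(1 − 2Q).
1 − 2P − Q = 0.851615, giving −½ ln(0.851615) = 0.080310.
1 − 2Q = 0.853746, giving −¼ ln(0.853746) = 0.039530.
d = 0.080310 + 0.039530 = 0.119840.

0.120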